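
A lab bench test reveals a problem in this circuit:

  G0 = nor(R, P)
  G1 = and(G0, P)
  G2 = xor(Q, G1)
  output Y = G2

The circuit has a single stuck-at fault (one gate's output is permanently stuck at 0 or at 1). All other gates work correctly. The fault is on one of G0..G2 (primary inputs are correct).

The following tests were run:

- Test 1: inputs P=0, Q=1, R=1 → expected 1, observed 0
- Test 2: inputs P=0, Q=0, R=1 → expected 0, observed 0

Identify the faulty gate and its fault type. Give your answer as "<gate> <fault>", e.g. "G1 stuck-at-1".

G2 stuck-at-0

Fault-free values for test 1 (P=0, Q=1, R=1): G0=0, G1=0, G2=1, giving Y=1. Observed 0.
Test 1: faults giving observed 0 are {G1 stuck-at-1, G2 stuck-at-0}.
Test 2 (P=0, Q=0, R=1): fault-free G0=0, G1=0, G2=0 → 0; observed 0. Eliminates G1 stuck-at-1.
Only G2 stuck-at-0 is consistent with every test.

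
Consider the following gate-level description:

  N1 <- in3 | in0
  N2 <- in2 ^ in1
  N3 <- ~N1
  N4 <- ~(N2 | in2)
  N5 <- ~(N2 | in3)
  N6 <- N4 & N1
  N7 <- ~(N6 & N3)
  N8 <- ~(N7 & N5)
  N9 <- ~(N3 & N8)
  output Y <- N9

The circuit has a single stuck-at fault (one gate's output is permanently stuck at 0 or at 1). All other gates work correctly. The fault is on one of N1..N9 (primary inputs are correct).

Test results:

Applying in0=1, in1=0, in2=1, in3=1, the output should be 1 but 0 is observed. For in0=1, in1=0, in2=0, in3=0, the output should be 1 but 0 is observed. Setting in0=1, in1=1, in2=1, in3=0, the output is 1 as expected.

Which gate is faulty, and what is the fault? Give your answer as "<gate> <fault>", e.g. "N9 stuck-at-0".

N3 stuck-at-1

Fault-free values for test 1 (in0=1, in1=0, in2=1, in3=1): N1=1, N2=1, N3=0, N4=0, N5=0, N6=0, N7=1, N8=1, N9=1, giving Y=1. Observed 0.
Test 1: faults giving observed 0 are {N1 stuck-at-0, N3 stuck-at-1, N9 stuck-at-0}.
Test 2 (in0=1, in1=0, in2=0, in3=0): fault-free N1=1, N2=0, N3=0, N4=1, N5=1, N6=1, N7=1, N8=0, N9=1 → 1; observed 0. Eliminates N1 stuck-at-0.
Test 3 (in0=1, in1=1, in2=1, in3=0): fault-free N1=1, N2=0, N3=0, N4=0, N5=1, N6=0, N7=1, N8=0, N9=1 → 1; observed 1. Eliminates N9 stuck-at-0.
Only N3 stuck-at-1 is consistent with every test.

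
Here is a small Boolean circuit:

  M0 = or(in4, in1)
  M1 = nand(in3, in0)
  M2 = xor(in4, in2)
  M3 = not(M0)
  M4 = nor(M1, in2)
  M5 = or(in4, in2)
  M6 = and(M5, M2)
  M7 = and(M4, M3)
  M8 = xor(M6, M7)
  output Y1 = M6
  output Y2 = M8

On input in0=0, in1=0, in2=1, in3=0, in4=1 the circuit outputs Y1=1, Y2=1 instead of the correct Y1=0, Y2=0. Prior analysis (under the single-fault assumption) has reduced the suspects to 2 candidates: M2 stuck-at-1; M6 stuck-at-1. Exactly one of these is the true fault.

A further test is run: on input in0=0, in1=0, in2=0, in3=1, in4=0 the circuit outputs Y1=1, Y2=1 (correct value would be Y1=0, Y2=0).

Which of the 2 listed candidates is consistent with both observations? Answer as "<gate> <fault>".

M6 stuck-at-1

Evaluate each candidate on input in0=0, in1=0, in2=0, in3=1, in4=0:
  M2 stuck-at-1: M0=0, M1=1, M2=1 [stuck-at-1], M3=1, M4=0, M5=0, M6=0, M7=0, M8=0 → Y1=0, Y2=0 — eliminated
  M6 stuck-at-1: M0=0, M1=1, M2=0, M3=1, M4=0, M5=0, M6=1 [stuck-at-1], M7=0, M8=1 → Y1=1, Y2=1 — matches
Only M6 stuck-at-1 reproduces the observed Y1=1, Y2=1.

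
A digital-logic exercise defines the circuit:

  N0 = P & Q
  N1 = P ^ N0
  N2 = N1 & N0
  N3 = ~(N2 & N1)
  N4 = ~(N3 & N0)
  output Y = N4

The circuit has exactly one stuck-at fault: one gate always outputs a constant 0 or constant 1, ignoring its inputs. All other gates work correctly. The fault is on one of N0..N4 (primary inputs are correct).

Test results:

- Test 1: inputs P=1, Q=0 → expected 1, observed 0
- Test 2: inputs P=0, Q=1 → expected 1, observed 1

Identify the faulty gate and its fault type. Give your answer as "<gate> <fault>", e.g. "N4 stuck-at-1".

N0 stuck-at-1

Fault-free values for test 1 (P=1, Q=0): N0=0, N1=1, N2=0, N3=1, N4=1, giving Y=1. Observed 0.
Test 1: faults giving observed 0 are {N0 stuck-at-1, N4 stuck-at-0}.
Test 2 (P=0, Q=1): fault-free N0=0, N1=0, N2=0, N3=1, N4=1 → 1; observed 1. Eliminates N4 stuck-at-0.
Only N0 stuck-at-1 is consistent with every test.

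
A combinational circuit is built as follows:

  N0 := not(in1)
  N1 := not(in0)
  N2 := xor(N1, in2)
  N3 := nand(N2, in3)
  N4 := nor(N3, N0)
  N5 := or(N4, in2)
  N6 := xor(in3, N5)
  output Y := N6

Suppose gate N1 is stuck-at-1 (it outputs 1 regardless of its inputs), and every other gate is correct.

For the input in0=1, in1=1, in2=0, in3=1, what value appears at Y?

Propagate with N1 forced: N0=0, N1=1 [stuck-at-1], N2=1, N3=0, N4=1, N5=1, N6=0.
So Y = 0. (Without the fault it would be 1.)

0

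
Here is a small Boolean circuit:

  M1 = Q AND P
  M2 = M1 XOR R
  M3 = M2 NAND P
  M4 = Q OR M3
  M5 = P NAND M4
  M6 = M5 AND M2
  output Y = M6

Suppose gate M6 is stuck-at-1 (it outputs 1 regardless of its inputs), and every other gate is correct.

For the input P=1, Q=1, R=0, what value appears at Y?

Propagate with M6 forced: M1=1, M2=1, M3=0, M4=1, M5=0, M6=1 [stuck-at-1].
So Y = 1. (Without the fault it would be 0.)

1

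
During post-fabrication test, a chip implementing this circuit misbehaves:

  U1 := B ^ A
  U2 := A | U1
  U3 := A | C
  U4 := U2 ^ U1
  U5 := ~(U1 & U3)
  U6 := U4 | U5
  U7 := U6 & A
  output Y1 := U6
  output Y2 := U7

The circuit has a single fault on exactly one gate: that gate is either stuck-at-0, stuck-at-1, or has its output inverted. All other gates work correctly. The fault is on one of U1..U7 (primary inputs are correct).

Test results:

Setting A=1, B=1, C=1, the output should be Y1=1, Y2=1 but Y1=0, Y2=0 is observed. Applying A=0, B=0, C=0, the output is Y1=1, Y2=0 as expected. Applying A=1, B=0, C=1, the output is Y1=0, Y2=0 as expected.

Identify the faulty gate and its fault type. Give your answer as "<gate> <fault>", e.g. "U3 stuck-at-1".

Fault-free values for test 1 (A=1, B=1, C=1): U1=0, U2=1, U3=1, U4=1, U5=1, U6=1, U7=1, giving Y1=1, Y2=1. Observed Y1=0, Y2=0.
Test 1: faults giving observed Y1=0, Y2=0 are {U1 stuck-at-1, U1 inverted output, U6 stuck-at-0, U6 inverted output}.
Test 2 (A=0, B=0, C=0): fault-free U1=0, U2=0, U3=0, U4=0, U5=1, U6=1, U7=0 → Y1=1, Y2=0; observed Y1=1, Y2=0. Eliminates U6 stuck-at-0, U6 inverted output.
Test 3 (A=1, B=0, C=1): fault-free U1=1, U2=1, U3=1, U4=0, U5=0, U6=0, U7=0 → Y1=0, Y2=0; observed Y1=0, Y2=0. Eliminates U1 inverted output.
Only U1 stuck-at-1 is consistent with every test.

U1 stuck-at-1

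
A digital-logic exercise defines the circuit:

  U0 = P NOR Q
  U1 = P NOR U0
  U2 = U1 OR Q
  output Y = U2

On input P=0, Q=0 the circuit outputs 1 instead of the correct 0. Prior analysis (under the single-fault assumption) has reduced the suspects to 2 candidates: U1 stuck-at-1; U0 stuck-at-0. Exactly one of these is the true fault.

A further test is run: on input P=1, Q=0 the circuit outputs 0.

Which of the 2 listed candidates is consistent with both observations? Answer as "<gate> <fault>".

Evaluate each candidate on input P=1, Q=0:
  U1 stuck-at-1: U0=0, U1=1 [stuck-at-1], U2=1 → 1 — eliminated
  U0 stuck-at-0: U0=0 [stuck-at-0], U1=0, U2=0 → 0 — matches
Only U0 stuck-at-0 reproduces the observed 0.

U0 stuck-at-0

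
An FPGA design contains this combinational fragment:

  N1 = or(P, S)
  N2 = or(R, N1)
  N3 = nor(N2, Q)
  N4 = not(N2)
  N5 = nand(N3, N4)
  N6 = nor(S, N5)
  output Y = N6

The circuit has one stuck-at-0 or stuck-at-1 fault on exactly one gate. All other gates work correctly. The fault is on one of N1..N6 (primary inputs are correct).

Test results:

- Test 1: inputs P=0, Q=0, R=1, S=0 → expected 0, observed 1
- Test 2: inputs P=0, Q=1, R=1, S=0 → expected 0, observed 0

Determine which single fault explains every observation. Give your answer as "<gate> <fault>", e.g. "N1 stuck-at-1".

Fault-free values for test 1 (P=0, Q=0, R=1, S=0): N1=0, N2=1, N3=0, N4=0, N5=1, N6=0, giving Y=0. Observed 1.
Test 1: faults giving observed 1 are {N2 stuck-at-0, N5 stuck-at-0, N6 stuck-at-1}.
Test 2 (P=0, Q=1, R=1, S=0): fault-free N1=0, N2=1, N3=0, N4=0, N5=1, N6=0 → 0; observed 0. Eliminates N5 stuck-at-0, N6 stuck-at-1.
Only N2 stuck-at-0 is consistent with every test.

N2 stuck-at-0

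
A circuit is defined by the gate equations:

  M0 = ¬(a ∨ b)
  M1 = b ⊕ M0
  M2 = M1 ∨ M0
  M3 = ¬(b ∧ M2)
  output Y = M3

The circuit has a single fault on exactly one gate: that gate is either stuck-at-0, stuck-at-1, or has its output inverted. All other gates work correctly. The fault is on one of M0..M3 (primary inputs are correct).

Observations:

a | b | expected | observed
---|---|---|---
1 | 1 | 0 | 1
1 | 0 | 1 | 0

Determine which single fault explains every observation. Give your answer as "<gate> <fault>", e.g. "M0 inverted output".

Fault-free values for test 1 (a=1, b=1): M0=0, M1=1, M2=1, M3=0, giving Y=0. Observed 1.
Test 1: faults giving observed 1 are {M1 stuck-at-0, M1 inverted output, M2 stuck-at-0, M2 inverted output, M3 stuck-at-1, M3 inverted output}.
Test 2 (a=1, b=0): fault-free M0=0, M1=0, M2=0, M3=1 → 1; observed 0. Eliminates M1 stuck-at-0, M1 inverted output, M2 stuck-at-0, M2 inverted output, M3 stuck-at-1.
Only M3 inverted output is consistent with every test.

M3 inverted output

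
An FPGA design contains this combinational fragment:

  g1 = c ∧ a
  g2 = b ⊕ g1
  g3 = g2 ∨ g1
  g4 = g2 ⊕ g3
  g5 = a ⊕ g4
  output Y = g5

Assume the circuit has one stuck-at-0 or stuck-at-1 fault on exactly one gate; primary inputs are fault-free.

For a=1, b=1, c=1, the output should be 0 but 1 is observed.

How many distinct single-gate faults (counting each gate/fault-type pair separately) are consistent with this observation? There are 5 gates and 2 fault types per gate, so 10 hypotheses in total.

5

Fault-free: g1=1, g2=0, g3=1, g4=1, g5=0 → 0. Observed 1.
  g1 stuck-at-0: output 1 ✓
  g1 stuck-at-1: output 0 ✗
  g2 stuck-at-0: output 0 ✗
  g2 stuck-at-1: output 1 ✓
  g3 stuck-at-0: output 1 ✓
  g3 stuck-at-1: output 0 ✗
  g4 stuck-at-0: output 1 ✓
  g4 stuck-at-1: output 0 ✗
  g5 stuck-at-0: output 0 ✗
  g5 stuck-at-1: output 1 ✓
Consistent faults: {g1 stuck-at-0, g2 stuck-at-1, g3 stuck-at-0, g4 stuck-at-0, g5 stuck-at-1} — 5 in all.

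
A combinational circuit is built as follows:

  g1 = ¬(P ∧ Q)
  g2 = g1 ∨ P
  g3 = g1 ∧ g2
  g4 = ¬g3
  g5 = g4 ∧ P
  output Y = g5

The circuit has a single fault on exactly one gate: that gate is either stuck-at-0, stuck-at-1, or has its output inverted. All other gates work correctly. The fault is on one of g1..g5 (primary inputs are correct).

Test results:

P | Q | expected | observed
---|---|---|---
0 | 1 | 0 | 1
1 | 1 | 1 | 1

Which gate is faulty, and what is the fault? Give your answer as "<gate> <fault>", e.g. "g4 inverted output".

Fault-free values for test 1 (P=0, Q=1): g1=1, g2=1, g3=1, g4=0, g5=0, giving Y=0. Observed 1.
Test 1: faults giving observed 1 are {g5 stuck-at-1, g5 inverted output}.
Test 2 (P=1, Q=1): fault-free g1=0, g2=1, g3=0, g4=1, g5=1 → 1; observed 1. Eliminates g5 inverted output.
Only g5 stuck-at-1 is consistent with every test.

g5 stuck-at-1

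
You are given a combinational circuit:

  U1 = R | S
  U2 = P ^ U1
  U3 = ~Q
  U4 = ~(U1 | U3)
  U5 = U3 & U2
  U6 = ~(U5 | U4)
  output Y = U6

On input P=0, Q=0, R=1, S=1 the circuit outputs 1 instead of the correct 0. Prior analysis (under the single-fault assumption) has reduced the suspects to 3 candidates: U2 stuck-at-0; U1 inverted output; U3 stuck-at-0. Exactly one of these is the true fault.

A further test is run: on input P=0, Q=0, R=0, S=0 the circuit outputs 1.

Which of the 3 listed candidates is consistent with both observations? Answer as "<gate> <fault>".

Evaluate each candidate on input P=0, Q=0, R=0, S=0:
  U2 stuck-at-0: U1=0, U2=0 [stuck-at-0], U3=1, U4=0, U5=0, U6=1 → 1 — matches
  U1 inverted output: U1=1 [inverted output], U2=1, U3=1, U4=0, U5=1, U6=0 → 0 — eliminated
  U3 stuck-at-0: U1=0, U2=0, U3=0 [stuck-at-0], U4=1, U5=0, U6=0 → 0 — eliminated
Only U2 stuck-at-0 reproduces the observed 1.

U2 stuck-at-0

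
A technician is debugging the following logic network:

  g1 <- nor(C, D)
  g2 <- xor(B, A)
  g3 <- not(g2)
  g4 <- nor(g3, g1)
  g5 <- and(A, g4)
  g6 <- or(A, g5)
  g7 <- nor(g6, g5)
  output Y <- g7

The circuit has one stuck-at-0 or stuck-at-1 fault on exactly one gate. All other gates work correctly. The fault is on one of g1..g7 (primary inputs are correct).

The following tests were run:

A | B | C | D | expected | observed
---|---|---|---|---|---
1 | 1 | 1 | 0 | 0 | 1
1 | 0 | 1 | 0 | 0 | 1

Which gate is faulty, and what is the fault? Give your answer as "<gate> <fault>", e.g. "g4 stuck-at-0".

Fault-free values for test 1 (A=1, B=1, C=1, D=0): g1=0, g2=0, g3=1, g4=0, g5=0, g6=1, g7=0, giving Y=0. Observed 1.
Test 1: faults giving observed 1 are {g6 stuck-at-0, g7 stuck-at-1}.
Test 2 (A=1, B=0, C=1, D=0): fault-free g1=0, g2=1, g3=0, g4=1, g5=1, g6=1, g7=0 → 0; observed 1. Eliminates g6 stuck-at-0.
Only g7 stuck-at-1 is consistent with every test.

g7 stuck-at-1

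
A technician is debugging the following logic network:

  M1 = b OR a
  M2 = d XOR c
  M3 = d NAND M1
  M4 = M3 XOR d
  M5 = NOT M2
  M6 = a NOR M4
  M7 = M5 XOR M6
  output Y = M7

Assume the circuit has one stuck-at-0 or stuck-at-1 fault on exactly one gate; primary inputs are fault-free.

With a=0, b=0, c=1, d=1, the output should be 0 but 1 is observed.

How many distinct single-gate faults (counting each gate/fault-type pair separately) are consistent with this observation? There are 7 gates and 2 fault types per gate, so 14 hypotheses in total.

7

Fault-free: M1=0, M2=0, M3=1, M4=0, M5=1, M6=1, M7=0 → 0. Observed 1.
  M1 stuck-at-0: output 0 ✗
  M1 stuck-at-1: output 1 ✓
  M2 stuck-at-0: output 0 ✗
  M2 stuck-at-1: output 1 ✓
  M3 stuck-at-0: output 1 ✓
  M3 stuck-at-1: output 0 ✗
  M4 stuck-at-0: output 0 ✗
  M4 stuck-at-1: output 1 ✓
  M5 stuck-at-0: output 1 ✓
  M5 stuck-at-1: output 0 ✗
  M6 stuck-at-0: output 1 ✓
  M6 stuck-at-1: output 0 ✗
  M7 stuck-at-0: output 0 ✗
  M7 stuck-at-1: output 1 ✓
Consistent faults: {M1 stuck-at-1, M2 stuck-at-1, M3 stuck-at-0, M4 stuck-at-1, M5 stuck-at-0, M6 stuck-at-0, M7 stuck-at-1} — 7 in all.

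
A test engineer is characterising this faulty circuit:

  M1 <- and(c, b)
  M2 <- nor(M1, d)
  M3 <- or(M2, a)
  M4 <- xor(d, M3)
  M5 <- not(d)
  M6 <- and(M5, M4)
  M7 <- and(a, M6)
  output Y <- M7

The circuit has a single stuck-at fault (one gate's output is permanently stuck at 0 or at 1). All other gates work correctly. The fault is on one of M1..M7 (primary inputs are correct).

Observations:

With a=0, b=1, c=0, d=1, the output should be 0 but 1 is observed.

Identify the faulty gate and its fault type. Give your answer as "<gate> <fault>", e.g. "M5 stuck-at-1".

M7 stuck-at-1

Fault-free values for test 1 (a=0, b=1, c=0, d=1): M1=0, M2=0, M3=0, M4=1, M5=0, M6=0, M7=0, giving Y=0. Observed 1.
Test 1: faults giving observed 1 are {M7 stuck-at-1}.
Only M7 stuck-at-1 is consistent with every test.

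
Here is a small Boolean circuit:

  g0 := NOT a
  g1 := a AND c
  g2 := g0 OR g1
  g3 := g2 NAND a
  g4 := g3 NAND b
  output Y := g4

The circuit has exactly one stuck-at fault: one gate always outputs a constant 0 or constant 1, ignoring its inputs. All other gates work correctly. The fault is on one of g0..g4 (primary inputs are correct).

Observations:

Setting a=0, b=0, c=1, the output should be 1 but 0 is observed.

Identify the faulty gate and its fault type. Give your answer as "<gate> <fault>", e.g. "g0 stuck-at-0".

g4 stuck-at-0

Fault-free values for test 1 (a=0, b=0, c=1): g0=1, g1=0, g2=1, g3=1, g4=1, giving Y=1. Observed 0.
Test 1: faults giving observed 0 are {g4 stuck-at-0}.
Only g4 stuck-at-0 is consistent with every test.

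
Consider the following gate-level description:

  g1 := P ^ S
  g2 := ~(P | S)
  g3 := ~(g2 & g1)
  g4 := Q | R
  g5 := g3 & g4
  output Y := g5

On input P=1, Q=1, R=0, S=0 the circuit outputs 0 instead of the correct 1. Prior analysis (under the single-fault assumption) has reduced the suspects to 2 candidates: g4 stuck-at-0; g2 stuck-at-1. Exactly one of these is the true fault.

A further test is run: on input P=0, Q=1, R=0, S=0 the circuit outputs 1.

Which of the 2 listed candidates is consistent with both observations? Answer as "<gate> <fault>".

Evaluate each candidate on input P=0, Q=1, R=0, S=0:
  g4 stuck-at-0: g1=0, g2=1, g3=1, g4=0 [stuck-at-0], g5=0 → 0 — eliminated
  g2 stuck-at-1: g1=0, g2=1 [stuck-at-1], g3=1, g4=1, g5=1 → 1 — matches
Only g2 stuck-at-1 reproduces the observed 1.

g2 stuck-at-1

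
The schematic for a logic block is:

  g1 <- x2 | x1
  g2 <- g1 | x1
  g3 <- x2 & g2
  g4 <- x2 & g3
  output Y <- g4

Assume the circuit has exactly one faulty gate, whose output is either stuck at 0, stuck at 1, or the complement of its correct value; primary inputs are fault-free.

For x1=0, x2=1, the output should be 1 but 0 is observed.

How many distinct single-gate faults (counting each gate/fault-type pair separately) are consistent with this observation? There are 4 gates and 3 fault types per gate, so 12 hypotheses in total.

Fault-free: g1=1, g2=1, g3=1, g4=1 → 1. Observed 0.
  g1 stuck-at-0: output 0 ✓
  g1 stuck-at-1: output 1 ✗
  g1 inverted output: output 0 ✓
  g2 stuck-at-0: output 0 ✓
  g2 stuck-at-1: output 1 ✗
  g2 inverted output: output 0 ✓
  g3 stuck-at-0: output 0 ✓
  g3 stuck-at-1: output 1 ✗
  g3 inverted output: output 0 ✓
  g4 stuck-at-0: output 0 ✓
  g4 stuck-at-1: output 1 ✗
  g4 inverted output: output 0 ✓
Consistent faults: {g1 stuck-at-0, g1 inverted output, g2 stuck-at-0, g2 inverted output, g3 stuck-at-0, g3 inverted output, g4 stuck-at-0, g4 inverted output} — 8 in all.

8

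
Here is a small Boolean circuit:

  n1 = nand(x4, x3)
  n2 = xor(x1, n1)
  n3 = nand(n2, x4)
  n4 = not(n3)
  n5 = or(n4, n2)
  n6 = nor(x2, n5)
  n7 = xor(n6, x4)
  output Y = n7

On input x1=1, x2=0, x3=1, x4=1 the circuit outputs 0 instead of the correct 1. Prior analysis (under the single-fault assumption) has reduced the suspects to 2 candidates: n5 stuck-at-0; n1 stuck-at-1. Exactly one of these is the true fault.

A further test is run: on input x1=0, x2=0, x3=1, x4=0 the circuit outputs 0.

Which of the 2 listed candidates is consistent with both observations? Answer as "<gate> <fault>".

n1 stuck-at-1

Evaluate each candidate on input x1=0, x2=0, x3=1, x4=0:
  n5 stuck-at-0: n1=1, n2=1, n3=1, n4=0, n5=0 [stuck-at-0], n6=1, n7=1 → 1 — eliminated
  n1 stuck-at-1: n1=1 [stuck-at-1], n2=1, n3=1, n4=0, n5=1, n6=0, n7=0 → 0 — matches
Only n1 stuck-at-1 reproduces the observed 0.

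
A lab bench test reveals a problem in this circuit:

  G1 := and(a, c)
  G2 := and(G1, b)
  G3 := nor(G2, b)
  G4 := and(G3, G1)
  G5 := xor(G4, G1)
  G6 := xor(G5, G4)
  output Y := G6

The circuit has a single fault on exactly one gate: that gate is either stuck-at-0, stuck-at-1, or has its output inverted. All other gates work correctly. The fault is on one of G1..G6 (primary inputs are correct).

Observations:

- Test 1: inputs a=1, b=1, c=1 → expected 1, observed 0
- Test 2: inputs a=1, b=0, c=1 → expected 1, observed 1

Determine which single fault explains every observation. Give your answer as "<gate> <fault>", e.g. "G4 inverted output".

Fault-free values for test 1 (a=1, b=1, c=1): G1=1, G2=1, G3=0, G4=0, G5=1, G6=1, giving Y=1. Observed 0.
Test 1: faults giving observed 0 are {G1 stuck-at-0, G1 inverted output, G5 stuck-at-0, G5 inverted output, G6 stuck-at-0, G6 inverted output}.
Test 2 (a=1, b=0, c=1): fault-free G1=1, G2=0, G3=1, G4=1, G5=0, G6=1 → 1; observed 1. Eliminates G1 stuck-at-0, G1 inverted output, G5 inverted output, G6 stuck-at-0, G6 inverted output.
Only G5 stuck-at-0 is consistent with every test.

G5 stuck-at-0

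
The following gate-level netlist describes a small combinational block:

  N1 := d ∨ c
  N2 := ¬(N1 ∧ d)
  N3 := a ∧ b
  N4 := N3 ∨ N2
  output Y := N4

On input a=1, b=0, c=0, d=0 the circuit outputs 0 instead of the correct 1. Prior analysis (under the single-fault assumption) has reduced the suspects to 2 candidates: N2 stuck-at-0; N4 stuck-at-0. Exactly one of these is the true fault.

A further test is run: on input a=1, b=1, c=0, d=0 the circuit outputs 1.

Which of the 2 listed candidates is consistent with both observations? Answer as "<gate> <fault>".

N2 stuck-at-0

Evaluate each candidate on input a=1, b=1, c=0, d=0:
  N2 stuck-at-0: N1=0, N2=0 [stuck-at-0], N3=1, N4=1 → 1 — matches
  N4 stuck-at-0: N1=0, N2=1, N3=1, N4=0 [stuck-at-0] → 0 — eliminated
Only N2 stuck-at-0 reproduces the observed 1.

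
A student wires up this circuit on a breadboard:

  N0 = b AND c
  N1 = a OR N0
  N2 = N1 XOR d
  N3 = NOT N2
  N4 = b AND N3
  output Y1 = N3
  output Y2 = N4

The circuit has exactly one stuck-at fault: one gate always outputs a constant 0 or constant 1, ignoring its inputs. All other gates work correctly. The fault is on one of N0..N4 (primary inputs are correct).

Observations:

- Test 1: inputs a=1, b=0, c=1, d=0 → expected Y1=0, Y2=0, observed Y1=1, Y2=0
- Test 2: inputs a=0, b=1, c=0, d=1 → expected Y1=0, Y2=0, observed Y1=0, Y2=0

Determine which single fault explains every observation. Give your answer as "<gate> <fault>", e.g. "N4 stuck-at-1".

Fault-free values for test 1 (a=1, b=0, c=1, d=0): N0=0, N1=1, N2=1, N3=0, N4=0, giving Y1=0, Y2=0. Observed Y1=1, Y2=0.
Test 1: faults giving observed Y1=1, Y2=0 are {N1 stuck-at-0, N2 stuck-at-0, N3 stuck-at-1}.
Test 2 (a=0, b=1, c=0, d=1): fault-free N0=0, N1=0, N2=1, N3=0, N4=0 → Y1=0, Y2=0; observed Y1=0, Y2=0. Eliminates N2 stuck-at-0, N3 stuck-at-1.
Only N1 stuck-at-0 is consistent with every test.

N1 stuck-at-0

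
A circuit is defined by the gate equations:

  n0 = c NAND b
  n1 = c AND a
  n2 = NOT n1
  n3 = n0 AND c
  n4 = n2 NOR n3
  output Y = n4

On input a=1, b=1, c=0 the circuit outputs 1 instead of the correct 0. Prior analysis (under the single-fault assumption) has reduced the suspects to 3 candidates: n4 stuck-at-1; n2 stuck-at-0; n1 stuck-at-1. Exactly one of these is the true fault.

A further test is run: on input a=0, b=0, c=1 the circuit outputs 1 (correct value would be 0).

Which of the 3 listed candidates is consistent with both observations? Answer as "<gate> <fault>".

Evaluate each candidate on input a=0, b=0, c=1:
  n4 stuck-at-1: n0=1, n1=0, n2=1, n3=1, n4=1 [stuck-at-1] → 1 — matches
  n2 stuck-at-0: n0=1, n1=0, n2=0 [stuck-at-0], n3=1, n4=0 → 0 — eliminated
  n1 stuck-at-1: n0=1, n1=1 [stuck-at-1], n2=0, n3=1, n4=0 → 0 — eliminated
Only n4 stuck-at-1 reproduces the observed 1.

n4 stuck-at-1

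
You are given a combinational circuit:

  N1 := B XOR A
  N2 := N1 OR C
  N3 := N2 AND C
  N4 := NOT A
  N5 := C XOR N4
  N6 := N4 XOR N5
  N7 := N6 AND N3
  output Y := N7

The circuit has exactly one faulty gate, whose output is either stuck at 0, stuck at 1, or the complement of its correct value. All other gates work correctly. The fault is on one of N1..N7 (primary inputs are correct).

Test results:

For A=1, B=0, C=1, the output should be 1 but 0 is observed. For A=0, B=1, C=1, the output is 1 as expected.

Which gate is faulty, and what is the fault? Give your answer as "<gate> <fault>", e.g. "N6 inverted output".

Fault-free values for test 1 (A=1, B=0, C=1): N1=1, N2=1, N3=1, N4=0, N5=1, N6=1, N7=1, giving Y=1. Observed 0.
Test 1: faults giving observed 0 are {N2 stuck-at-0, N2 inverted output, N3 stuck-at-0, N3 inverted output, N5 stuck-at-0, N5 inverted output, N6 stuck-at-0, N6 inverted output, N7 stuck-at-0, N7 inverted output}.
Test 2 (A=0, B=1, C=1): fault-free N1=1, N2=1, N3=1, N4=1, N5=0, N6=1, N7=1 → 1; observed 1. Eliminates N2 stuck-at-0, N2 inverted output, N3 stuck-at-0, N3 inverted output, N5 inverted output, N6 stuck-at-0, N6 inverted output, N7 stuck-at-0, N7 inverted output.
Only N5 stuck-at-0 is consistent with every test.

N5 stuck-at-0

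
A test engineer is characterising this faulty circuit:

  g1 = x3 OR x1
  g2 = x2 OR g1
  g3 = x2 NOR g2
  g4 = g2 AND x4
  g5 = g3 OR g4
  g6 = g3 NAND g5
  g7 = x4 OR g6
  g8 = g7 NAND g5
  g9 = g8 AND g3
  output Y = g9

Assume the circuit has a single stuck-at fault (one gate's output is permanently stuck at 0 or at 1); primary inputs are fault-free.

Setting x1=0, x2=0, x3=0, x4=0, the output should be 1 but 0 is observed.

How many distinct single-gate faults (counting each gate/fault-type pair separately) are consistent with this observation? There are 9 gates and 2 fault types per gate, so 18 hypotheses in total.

7

Fault-free: g1=0, g2=0, g3=1, g4=0, g5=1, g6=0, g7=0, g8=1, g9=1 → 1. Observed 0.
  g1: stuck-at-1 ✓; others ✗
  g2: stuck-at-1 ✓; others ✗
  g3: stuck-at-0 ✓; others ✗
  g4: none of the 2 fault types match ✗
  g5: none of the 2 fault types match ✗
  g6: stuck-at-1 ✓; others ✗
  g7: stuck-at-1 ✓; others ✗
  g8: stuck-at-0 ✓; others ✗
  g9: stuck-at-0 ✓; others ✗
Consistent faults: {g1 stuck-at-1, g2 stuck-at-1, g3 stuck-at-0, g6 stuck-at-1, g7 stuck-at-1, g8 stuck-at-0, g9 stuck-at-0} — 7 in all.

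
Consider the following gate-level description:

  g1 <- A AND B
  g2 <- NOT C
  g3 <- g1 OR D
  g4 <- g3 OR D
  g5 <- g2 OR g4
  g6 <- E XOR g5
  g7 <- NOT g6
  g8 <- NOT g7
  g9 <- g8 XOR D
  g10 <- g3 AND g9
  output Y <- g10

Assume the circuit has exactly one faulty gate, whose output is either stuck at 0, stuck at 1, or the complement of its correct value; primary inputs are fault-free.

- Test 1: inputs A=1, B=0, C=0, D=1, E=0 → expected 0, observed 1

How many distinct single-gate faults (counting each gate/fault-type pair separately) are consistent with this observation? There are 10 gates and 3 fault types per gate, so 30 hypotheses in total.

Fault-free: g1=0, g2=1, g3=1, g4=1, g5=1, g6=1, g7=0, g8=1, g9=0, g10=0 → 0. Observed 1.
  g1: none of the 3 fault types match ✗
  g2: none of the 3 fault types match ✗
  g3: none of the 3 fault types match ✗
  g4: none of the 3 fault types match ✗
  g5: stuck-at-0, inverted output ✓; others ✗
  g6: stuck-at-0, inverted output ✓; others ✗
  g7: stuck-at-1, inverted output ✓; others ✗
  g8: stuck-at-0, inverted output ✓; others ✗
  g9: stuck-at-1, inverted output ✓; others ✗
  g10: stuck-at-1, inverted output ✓; others ✗
Consistent faults: {g5 stuck-at-0, g5 inverted output, g6 stuck-at-0, g6 inverted output, g7 stuck-at-1, g7 inverted output, g8 stuck-at-0, g8 inverted output, g9 stuck-at-1, g9 inverted output, g10 stuck-at-1, g10 inverted output} — 12 in all.

12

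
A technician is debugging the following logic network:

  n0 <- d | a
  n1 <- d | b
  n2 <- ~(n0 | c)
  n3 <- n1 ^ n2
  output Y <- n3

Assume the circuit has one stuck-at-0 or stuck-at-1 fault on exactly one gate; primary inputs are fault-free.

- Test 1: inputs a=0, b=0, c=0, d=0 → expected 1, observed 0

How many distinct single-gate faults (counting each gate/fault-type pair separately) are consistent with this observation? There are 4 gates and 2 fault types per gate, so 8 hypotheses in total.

Fault-free: n0=0, n1=0, n2=1, n3=1 → 1. Observed 0.
  n0 stuck-at-0: output 1 ✗
  n0 stuck-at-1: output 0 ✓
  n1 stuck-at-0: output 1 ✗
  n1 stuck-at-1: output 0 ✓
  n2 stuck-at-0: output 0 ✓
  n2 stuck-at-1: output 1 ✗
  n3 stuck-at-0: output 0 ✓
  n3 stuck-at-1: output 1 ✗
Consistent faults: {n0 stuck-at-1, n1 stuck-at-1, n2 stuck-at-0, n3 stuck-at-0} — 4 in all.

4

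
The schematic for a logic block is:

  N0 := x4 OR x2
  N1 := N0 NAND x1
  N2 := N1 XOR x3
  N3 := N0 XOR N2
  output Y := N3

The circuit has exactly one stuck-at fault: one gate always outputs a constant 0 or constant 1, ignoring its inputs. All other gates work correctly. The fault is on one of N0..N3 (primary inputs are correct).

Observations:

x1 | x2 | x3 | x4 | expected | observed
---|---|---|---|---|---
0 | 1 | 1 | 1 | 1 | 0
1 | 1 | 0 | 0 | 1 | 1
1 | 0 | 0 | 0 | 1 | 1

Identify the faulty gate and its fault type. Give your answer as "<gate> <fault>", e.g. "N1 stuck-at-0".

Fault-free values for test 1 (x1=0, x2=1, x3=1, x4=1): N0=1, N1=1, N2=0, N3=1, giving Y=1. Observed 0.
Test 1: faults giving observed 0 are {N0 stuck-at-0, N1 stuck-at-0, N2 stuck-at-1, N3 stuck-at-0}.
Test 2 (x1=1, x2=1, x3=0, x4=0): fault-free N0=1, N1=0, N2=0, N3=1 → 1; observed 1. Eliminates N2 stuck-at-1, N3 stuck-at-0.
Test 3 (x1=1, x2=0, x3=0, x4=0): fault-free N0=0, N1=1, N2=1, N3=1 → 1; observed 1. Eliminates N1 stuck-at-0.
Only N0 stuck-at-0 is consistent with every test.

N0 stuck-at-0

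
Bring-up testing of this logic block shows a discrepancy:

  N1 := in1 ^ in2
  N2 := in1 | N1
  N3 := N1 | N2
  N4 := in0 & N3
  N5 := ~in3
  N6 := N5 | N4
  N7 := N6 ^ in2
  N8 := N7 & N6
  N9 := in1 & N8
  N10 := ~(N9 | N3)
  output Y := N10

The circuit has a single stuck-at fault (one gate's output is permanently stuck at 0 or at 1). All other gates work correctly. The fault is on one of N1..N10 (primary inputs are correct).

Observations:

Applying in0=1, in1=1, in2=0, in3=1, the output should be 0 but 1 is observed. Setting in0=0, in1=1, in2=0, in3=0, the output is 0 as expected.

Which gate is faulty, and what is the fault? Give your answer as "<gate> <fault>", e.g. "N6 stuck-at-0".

Fault-free values for test 1 (in0=1, in1=1, in2=0, in3=1): N1=1, N2=1, N3=1, N4=1, N5=0, N6=1, N7=1, N8=1, N9=1, N10=0, giving Y=0. Observed 1.
Test 1: faults giving observed 1 are {N3 stuck-at-0, N10 stuck-at-1}.
Test 2 (in0=0, in1=1, in2=0, in3=0): fault-free N1=1, N2=1, N3=1, N4=0, N5=1, N6=1, N7=1, N8=1, N9=1, N10=0 → 0; observed 0. Eliminates N10 stuck-at-1.
Only N3 stuck-at-0 is consistent with every test.

N3 stuck-at-0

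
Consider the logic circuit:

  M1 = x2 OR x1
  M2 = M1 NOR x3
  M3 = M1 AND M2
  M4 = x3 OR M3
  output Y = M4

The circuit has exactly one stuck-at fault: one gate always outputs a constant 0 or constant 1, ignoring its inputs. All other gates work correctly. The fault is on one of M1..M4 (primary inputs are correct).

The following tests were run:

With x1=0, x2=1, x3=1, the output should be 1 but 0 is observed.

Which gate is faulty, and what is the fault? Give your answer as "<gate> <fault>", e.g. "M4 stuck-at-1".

Fault-free values for test 1 (x1=0, x2=1, x3=1): M1=1, M2=0, M3=0, M4=1, giving Y=1. Observed 0.
Test 1: faults giving observed 0 are {M4 stuck-at-0}.
Only M4 stuck-at-0 is consistent with every test.

M4 stuck-at-0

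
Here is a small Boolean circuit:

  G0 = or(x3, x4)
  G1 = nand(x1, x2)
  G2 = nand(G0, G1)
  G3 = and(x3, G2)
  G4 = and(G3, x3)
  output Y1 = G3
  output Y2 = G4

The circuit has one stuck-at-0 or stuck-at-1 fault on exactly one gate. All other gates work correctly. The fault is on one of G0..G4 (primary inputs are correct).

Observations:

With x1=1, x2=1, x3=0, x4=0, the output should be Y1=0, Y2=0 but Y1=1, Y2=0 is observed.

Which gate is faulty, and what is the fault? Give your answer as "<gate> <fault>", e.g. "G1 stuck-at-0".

Fault-free values for test 1 (x1=1, x2=1, x3=0, x4=0): G0=0, G1=0, G2=1, G3=0, G4=0, giving Y1=0, Y2=0. Observed Y1=1, Y2=0.
Test 1: faults giving observed Y1=1, Y2=0 are {G3 stuck-at-1}.
Only G3 stuck-at-1 is consistent with every test.

G3 stuck-at-1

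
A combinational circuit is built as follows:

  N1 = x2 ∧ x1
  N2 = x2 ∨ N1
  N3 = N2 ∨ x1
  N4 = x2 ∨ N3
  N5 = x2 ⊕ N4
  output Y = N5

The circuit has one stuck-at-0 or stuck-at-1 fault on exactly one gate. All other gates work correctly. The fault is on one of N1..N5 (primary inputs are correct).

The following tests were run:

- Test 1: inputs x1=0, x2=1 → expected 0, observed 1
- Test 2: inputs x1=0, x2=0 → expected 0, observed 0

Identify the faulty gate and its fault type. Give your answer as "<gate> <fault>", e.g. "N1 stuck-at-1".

N4 stuck-at-0

Fault-free values for test 1 (x1=0, x2=1): N1=0, N2=1, N3=1, N4=1, N5=0, giving Y=0. Observed 1.
Test 1: faults giving observed 1 are {N4 stuck-at-0, N5 stuck-at-1}.
Test 2 (x1=0, x2=0): fault-free N1=0, N2=0, N3=0, N4=0, N5=0 → 0; observed 0. Eliminates N5 stuck-at-1.
Only N4 stuck-at-0 is consistent with every test.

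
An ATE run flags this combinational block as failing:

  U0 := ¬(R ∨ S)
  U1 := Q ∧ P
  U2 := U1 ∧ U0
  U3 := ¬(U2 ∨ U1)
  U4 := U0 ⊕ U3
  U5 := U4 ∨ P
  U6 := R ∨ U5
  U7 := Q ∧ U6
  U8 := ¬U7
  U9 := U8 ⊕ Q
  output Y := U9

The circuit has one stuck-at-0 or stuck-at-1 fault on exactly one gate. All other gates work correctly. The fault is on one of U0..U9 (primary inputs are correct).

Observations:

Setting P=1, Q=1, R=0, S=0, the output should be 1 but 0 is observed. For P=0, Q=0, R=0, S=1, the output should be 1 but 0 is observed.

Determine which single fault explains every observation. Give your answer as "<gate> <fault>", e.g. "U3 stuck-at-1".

Fault-free values for test 1 (P=1, Q=1, R=0, S=0): U0=1, U1=1, U2=1, U3=0, U4=1, U5=1, U6=1, U7=1, U8=0, U9=1, giving Y=1. Observed 0.
Test 1: faults giving observed 0 are {U5 stuck-at-0, U6 stuck-at-0, U7 stuck-at-0, U8 stuck-at-1, U9 stuck-at-0}.
Test 2 (P=0, Q=0, R=0, S=1): fault-free U0=0, U1=0, U2=0, U3=1, U4=1, U5=1, U6=1, U7=0, U8=1, U9=1 → 1; observed 0. Eliminates U5 stuck-at-0, U6 stuck-at-0, U7 stuck-at-0, U8 stuck-at-1.
Only U9 stuck-at-0 is consistent with every test.

U9 stuck-at-0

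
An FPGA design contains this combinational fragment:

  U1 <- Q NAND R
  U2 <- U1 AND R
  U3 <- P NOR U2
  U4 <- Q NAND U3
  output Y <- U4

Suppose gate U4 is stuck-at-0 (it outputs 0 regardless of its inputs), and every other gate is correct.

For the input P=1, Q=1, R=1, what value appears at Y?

0

Propagate with U4 forced: U1=0, U2=0, U3=0, U4=0 [stuck-at-0].
So Y = 0. (Without the fault it would be 1.)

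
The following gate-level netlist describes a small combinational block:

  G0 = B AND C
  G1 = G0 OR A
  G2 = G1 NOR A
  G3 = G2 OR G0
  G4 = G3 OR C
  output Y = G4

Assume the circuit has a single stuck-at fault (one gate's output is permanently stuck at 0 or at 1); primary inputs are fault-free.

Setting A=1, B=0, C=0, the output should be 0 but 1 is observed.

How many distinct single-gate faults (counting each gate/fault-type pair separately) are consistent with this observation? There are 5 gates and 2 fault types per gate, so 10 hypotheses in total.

4

Fault-free: G0=0, G1=1, G2=0, G3=0, G4=0 → 0. Observed 1.
  G0 stuck-at-0: output 0 ✗
  G0 stuck-at-1: output 1 ✓
  G1 stuck-at-0: output 0 ✗
  G1 stuck-at-1: output 0 ✗
  G2 stuck-at-0: output 0 ✗
  G2 stuck-at-1: output 1 ✓
  G3 stuck-at-0: output 0 ✗
  G3 stuck-at-1: output 1 ✓
  G4 stuck-at-0: output 0 ✗
  G4 stuck-at-1: output 1 ✓
Consistent faults: {G0 stuck-at-1, G2 stuck-at-1, G3 stuck-at-1, G4 stuck-at-1} — 4 in all.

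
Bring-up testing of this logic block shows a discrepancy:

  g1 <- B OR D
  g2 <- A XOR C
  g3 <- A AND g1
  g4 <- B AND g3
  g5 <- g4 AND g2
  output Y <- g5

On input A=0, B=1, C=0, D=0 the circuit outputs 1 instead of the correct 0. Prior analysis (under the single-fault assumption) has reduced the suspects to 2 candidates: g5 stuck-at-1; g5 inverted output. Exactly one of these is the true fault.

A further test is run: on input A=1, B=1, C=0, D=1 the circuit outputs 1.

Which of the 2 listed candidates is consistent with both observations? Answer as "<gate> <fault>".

g5 stuck-at-1

Evaluate each candidate on input A=1, B=1, C=0, D=1:
  g5 stuck-at-1: g1=1, g2=1, g3=1, g4=1, g5=1 [stuck-at-1] → 1 — matches
  g5 inverted output: g1=1, g2=1, g3=1, g4=1, g5=0 [inverted output] → 0 — eliminated
Only g5 stuck-at-1 reproduces the observed 1.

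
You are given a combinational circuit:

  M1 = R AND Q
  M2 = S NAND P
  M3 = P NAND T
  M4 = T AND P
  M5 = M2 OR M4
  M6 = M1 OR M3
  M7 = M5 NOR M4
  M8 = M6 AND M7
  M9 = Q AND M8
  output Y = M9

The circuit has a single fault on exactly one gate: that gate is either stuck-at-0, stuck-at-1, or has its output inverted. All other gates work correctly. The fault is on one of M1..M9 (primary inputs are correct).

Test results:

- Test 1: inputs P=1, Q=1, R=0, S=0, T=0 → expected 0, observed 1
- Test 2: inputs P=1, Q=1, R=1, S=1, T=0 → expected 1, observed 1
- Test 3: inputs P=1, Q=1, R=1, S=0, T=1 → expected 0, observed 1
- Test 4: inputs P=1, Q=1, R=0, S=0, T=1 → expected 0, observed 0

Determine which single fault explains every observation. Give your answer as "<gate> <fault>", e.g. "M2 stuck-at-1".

M7 stuck-at-1

Fault-free values for test 1 (P=1, Q=1, R=0, S=0, T=0): M1=0, M2=1, M3=1, M4=0, M5=1, M6=1, M7=0, M8=0, M9=0, giving Y=0. Observed 1.
Test 1: faults giving observed 1 are {M2 stuck-at-0, M2 inverted output, M5 stuck-at-0, M5 inverted output, M7 stuck-at-1, M7 inverted output, M8 stuck-at-1, M8 inverted output, M9 stuck-at-1, M9 inverted output}.
Test 2 (P=1, Q=1, R=1, S=1, T=0): fault-free M1=1, M2=0, M3=1, M4=0, M5=0, M6=1, M7=1, M8=1, M9=1 → 1; observed 1. Eliminates M2 inverted output, M5 inverted output, M7 inverted output, M8 inverted output, M9 inverted output.
Test 3 (P=1, Q=1, R=1, S=0, T=1): fault-free M1=1, M2=1, M3=0, M4=1, M5=1, M6=1, M7=0, M8=0, M9=0 → 0; observed 1. Eliminates M2 stuck-at-0, M5 stuck-at-0.
Test 4 (P=1, Q=1, R=0, S=0, T=1): fault-free M1=0, M2=1, M3=0, M4=1, M5=1, M6=0, M7=0, M8=0, M9=0 → 0; observed 0. Eliminates M8 stuck-at-1, M9 stuck-at-1.
Only M7 stuck-at-1 is consistent with every test.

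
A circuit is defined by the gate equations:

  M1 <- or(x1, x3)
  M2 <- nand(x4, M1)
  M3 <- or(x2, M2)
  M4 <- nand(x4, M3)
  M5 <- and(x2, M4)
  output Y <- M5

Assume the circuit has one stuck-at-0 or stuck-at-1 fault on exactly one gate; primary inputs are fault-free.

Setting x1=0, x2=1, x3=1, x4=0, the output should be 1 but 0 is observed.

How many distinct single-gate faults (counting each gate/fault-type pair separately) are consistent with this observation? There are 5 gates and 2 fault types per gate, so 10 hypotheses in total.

Fault-free: M1=1, M2=1, M3=1, M4=1, M5=1 → 1. Observed 0.
  M1 stuck-at-0: output 1 ✗
  M1 stuck-at-1: output 1 ✗
  M2 stuck-at-0: output 1 ✗
  M2 stuck-at-1: output 1 ✗
  M3 stuck-at-0: output 1 ✗
  M3 stuck-at-1: output 1 ✗
  M4 stuck-at-0: output 0 ✓
  M4 stuck-at-1: output 1 ✗
  M5 stuck-at-0: output 0 ✓
  M5 stuck-at-1: output 1 ✗
Consistent faults: {M4 stuck-at-0, M5 stuck-at-0} — 2 in all.

2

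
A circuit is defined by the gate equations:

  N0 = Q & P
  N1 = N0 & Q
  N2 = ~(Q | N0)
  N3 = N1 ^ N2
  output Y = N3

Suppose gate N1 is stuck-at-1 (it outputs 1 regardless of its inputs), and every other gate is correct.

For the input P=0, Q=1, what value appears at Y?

1

Propagate with N1 forced: N0=0, N1=1 [stuck-at-1], N2=0, N3=1.
So Y = 1. (Without the fault it would be 0.)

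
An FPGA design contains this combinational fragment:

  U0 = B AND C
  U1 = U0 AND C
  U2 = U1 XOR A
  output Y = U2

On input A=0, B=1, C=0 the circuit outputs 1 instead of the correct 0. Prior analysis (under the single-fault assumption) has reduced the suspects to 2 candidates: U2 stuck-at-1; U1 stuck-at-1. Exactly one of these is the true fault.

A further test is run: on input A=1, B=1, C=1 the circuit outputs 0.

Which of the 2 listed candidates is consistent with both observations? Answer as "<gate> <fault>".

U1 stuck-at-1

Evaluate each candidate on input A=1, B=1, C=1:
  U2 stuck-at-1: U0=1, U1=1, U2=1 [stuck-at-1] → 1 — eliminated
  U1 stuck-at-1: U0=1, U1=1 [stuck-at-1], U2=0 → 0 — matches
Only U1 stuck-at-1 reproduces the observed 0.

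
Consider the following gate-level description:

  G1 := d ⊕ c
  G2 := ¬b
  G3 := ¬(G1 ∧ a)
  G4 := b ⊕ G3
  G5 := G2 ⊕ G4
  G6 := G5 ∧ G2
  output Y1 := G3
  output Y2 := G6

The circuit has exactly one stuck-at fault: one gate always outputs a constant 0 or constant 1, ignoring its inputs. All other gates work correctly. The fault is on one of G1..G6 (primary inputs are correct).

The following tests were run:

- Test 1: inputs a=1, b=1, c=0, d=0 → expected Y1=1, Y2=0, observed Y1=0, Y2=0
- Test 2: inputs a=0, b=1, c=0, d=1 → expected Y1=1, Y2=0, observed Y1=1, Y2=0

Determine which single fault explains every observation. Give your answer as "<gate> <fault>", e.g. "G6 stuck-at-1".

G1 stuck-at-1

Fault-free values for test 1 (a=1, b=1, c=0, d=0): G1=0, G2=0, G3=1, G4=0, G5=0, G6=0, giving Y1=1, Y2=0. Observed Y1=0, Y2=0.
Test 1: faults giving observed Y1=0, Y2=0 are {G1 stuck-at-1, G3 stuck-at-0}.
Test 2 (a=0, b=1, c=0, d=1): fault-free G1=1, G2=0, G3=1, G4=0, G5=0, G6=0 → Y1=1, Y2=0; observed Y1=1, Y2=0. Eliminates G3 stuck-at-0.
Only G1 stuck-at-1 is consistent with every test.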